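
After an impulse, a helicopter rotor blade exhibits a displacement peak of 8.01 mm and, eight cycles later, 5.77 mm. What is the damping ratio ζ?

0.00653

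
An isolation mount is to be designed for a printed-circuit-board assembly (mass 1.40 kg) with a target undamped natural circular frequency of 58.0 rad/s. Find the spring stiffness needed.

k = m·ω_n² = 1.40 × 58.00² = 1.40 × 3364 = 4710 N/m.

4710 N/m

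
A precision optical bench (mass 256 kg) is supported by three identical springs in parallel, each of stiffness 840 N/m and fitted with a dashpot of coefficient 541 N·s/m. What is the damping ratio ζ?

0.337

Parallel springs add: k_eq = 3 × 840 = 2520 N/m.
ω_n = √(k_eq/m) = √(2520/256) = 3.137 rad/s.
Critical damping c_c = 2√(k_eq·m) = 2√(2520 × 256) = 1606 N·s/m, so ζ = c/c_c = 541/1606 = 0.3368.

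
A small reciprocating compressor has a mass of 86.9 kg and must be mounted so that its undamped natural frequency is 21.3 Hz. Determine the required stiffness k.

ω_n = 2πf_n = 2π × 21.3 = 133.8 rad/s.
k = m·ω_n² = 86.9 × 133.8² = 86.9 × 17910 = 1556000 N/m.

1560000 N/m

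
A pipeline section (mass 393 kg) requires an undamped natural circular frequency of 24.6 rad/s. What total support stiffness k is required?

238000 N/m

k = m·ω_n² = 393 × 24.60² = 393 × 605.2 = 237800 N/m.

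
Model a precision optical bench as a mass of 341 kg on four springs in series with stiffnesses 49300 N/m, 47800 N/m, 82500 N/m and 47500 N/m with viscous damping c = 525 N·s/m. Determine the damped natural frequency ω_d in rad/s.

6.23 rad/s

Series springs: 1/k_eq = 1/49300 + 1/47800 + 1/82500 + 1/47500 = 7.438×10^-5, so k_eq = 13440 N/m.
ω_n = √(k_eq/m) = √(13440/341) = 6.279 rad/s.
Critical damping c_c = 2√(k_eq·m) = 2√(13440 × 341) = 4282 N·s/m, so ζ = c/c_c = 525/4282 = 0.1226.
ω_d = ω_n√(1 − ζ²) = 6.279 × √(1 − 0.0150) = 6.232 rad/s.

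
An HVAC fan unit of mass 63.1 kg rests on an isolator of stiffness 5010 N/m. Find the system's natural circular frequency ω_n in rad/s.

ω_n = √(k/m) = √(5010/63.1) = √79.40 = 8.911 rad/s.

8.91 rad/s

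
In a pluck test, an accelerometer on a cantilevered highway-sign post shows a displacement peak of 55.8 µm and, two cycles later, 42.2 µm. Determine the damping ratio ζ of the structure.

0.0222

Logarithmic decrement δ = (1/n)·ln(x₀/x_n) = (1/2)·ln(55.8/42.2) = (1/2)·ln(1.322) = 0.1397.
ζ = δ/√(4π² + δ²) = 0.1397/√(39.48 + 0.0195) = 0.1397/6.285 = 0.02222.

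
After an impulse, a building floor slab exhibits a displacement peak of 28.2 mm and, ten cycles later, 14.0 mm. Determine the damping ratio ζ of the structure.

Logarithmic decrement δ = (1/n)·ln(x₀/x_n) = (1/10)·ln(28.2/14.0) = (1/10)·ln(2.014) = 0.07003.
ζ = δ/√(4π² + δ²) = 0.07003/√(39.48 + 0.00490) = 0.07003/6.284 = 0.01114.

0.0111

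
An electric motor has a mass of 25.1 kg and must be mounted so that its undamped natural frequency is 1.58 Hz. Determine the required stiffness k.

2470 N/m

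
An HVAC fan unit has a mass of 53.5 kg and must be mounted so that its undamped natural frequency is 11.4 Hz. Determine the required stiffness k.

ω_n = 2πf_n = 2π × 11.4 = 71.63 rad/s.
k = m·ω_n² = 53.5 × 71.63² = 53.5 × 5131 = 274500 N/m.

274000 N/m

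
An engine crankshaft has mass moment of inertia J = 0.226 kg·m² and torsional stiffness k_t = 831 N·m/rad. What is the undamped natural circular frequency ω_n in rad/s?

ω_n = √(k_t/J) = √(831/0.226) = √3677 = 60.64 rad/s.

60.6 rad/s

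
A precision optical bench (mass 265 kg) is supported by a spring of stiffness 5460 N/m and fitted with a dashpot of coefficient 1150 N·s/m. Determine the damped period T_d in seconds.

ω_n = √(k/m) = √(5460/265) = 4.539 rad/s.
Critical damping c_c = 2√(k·m) = 2√(5460 × 265) = 2406 N·s/m, so ζ = c/c_c = 1150/2406 = 0.4780.
ω_d = ω_n√(1 − ζ²) = 4.539 × √(1 − 0.229) = 3.987 rad/s.
T_d = 2π/ω_d = 1.576 s.

1.58 s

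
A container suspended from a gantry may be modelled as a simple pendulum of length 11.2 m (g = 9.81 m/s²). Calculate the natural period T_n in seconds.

For a simple pendulum ω_n = √(g/L) = √(9.81/11.2) = √0.8759 = 0.9359 rad/s.
T_n = 2π/ω_n = 6.283/0.9359 = 6.714 s.

6.71 s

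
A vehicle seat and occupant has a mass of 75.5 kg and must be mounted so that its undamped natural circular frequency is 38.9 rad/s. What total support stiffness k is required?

k = m·ω_n² = 75.5 × 38.90² = 75.5 × 1513 = 114200 N/m.

114000 N/m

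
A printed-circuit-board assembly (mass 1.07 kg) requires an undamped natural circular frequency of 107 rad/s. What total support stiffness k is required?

k = m·ω_n² = 1.07 × 107.0² = 1.07 × 11450 = 12250 N/m.

12300 N/m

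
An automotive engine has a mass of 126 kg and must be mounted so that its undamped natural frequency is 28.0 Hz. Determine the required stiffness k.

ω_n = 2πf_n = 2π × 28.0 = 175.9 rad/s.
k = m·ω_n² = 126 × 175.9² = 126 × 30950 = 3900000 N/m.

3900000 N/m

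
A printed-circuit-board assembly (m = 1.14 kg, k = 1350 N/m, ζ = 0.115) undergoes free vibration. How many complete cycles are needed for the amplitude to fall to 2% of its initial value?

Logarithmic decrement δ = 2πζ/√(1 − ζ²) = 2π × 0.1150/√(1 − 0.0132) = 0.7274.
x_n/x₀ = e^(−nδ) ≤ 0.02; take ln: n ≥ ln(1/0.02)/δ = 3.912/0.7274 = 5.378.
So 6 complete cycles are required.

6 cycles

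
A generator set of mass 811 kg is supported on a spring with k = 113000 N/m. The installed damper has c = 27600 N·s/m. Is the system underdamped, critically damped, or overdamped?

overdamped

c_c = 2√(k·m) = 19150 N·s/m; ζ = c/c_c = 27600/19150 = 1.44.
Since ζ > 1 the system is overdamped.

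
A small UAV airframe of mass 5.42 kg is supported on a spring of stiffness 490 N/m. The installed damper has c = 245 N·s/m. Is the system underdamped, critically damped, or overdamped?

overdamped

c_c = 2√(k·m) = 103.1 N·s/m; ζ = c/c_c = 245/103.1 = 2.38.
Since ζ > 1 the system is overdamped.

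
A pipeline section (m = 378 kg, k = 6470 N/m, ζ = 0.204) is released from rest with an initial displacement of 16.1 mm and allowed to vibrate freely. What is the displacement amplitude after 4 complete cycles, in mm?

0.0856 mm

Logarithmic decrement δ = 2πζ/√(1 − ζ²) = 2π × 0.2040/√(1 − 0.0416) = 1.309.
After n cycles, x_n/x₀ = e^(−nδ), so x_4 = 16.1 × e^(−4 × 1.309) = 16.1 × 0.005315 = 0.08557 mm.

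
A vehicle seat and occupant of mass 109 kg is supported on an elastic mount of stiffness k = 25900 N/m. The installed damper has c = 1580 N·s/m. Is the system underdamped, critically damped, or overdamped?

c_c = 2√(k·m) = 3360 N·s/m; ζ = c/c_c = 1580/3360 = 0.470.
Since ζ < 1 the system is underdamped.

underdamped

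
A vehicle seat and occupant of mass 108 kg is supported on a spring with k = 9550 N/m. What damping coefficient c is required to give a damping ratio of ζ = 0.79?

1600 N·s/m

c_c = 2√(k·m) = 2√(9550 × 108) = 2031 N·s/m.
c = ζ·c_c = 0.79 × 2031 = 1605 N·s/m.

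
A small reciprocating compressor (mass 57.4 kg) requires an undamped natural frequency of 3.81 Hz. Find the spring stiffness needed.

ω_n = 2πf_n = 2π × 3.81 = 23.94 rad/s.
k = m·ω_n² = 57.4 × 23.94² = 57.4 × 573.1 = 32890 N/m.

32900 N/m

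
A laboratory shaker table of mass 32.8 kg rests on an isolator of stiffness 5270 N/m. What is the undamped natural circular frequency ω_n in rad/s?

ω_n = √(k/m) = √(5270/32.8) = √160.7 = 12.68 rad/s.

12.7 rad/s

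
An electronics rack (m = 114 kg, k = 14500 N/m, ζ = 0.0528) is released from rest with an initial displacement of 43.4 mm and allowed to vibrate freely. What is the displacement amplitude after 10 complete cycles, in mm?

1.57 mm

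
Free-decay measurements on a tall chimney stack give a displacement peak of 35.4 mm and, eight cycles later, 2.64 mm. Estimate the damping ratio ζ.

0.0516

Logarithmic decrement δ = (1/n)·ln(x₀/x_n) = (1/8)·ln(35.4/2.64) = (1/8)·ln(13.41) = 0.3245.
ζ = δ/√(4π² + δ²) = 0.3245/√(39.48 + 0.105) = 0.3245/6.292 = 0.05158.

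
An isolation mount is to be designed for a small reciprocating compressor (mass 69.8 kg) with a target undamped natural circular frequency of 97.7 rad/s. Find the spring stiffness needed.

666000 N/m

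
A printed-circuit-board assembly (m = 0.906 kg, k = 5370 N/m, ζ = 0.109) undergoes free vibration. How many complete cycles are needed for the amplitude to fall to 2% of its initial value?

6 cycles

Logarithmic decrement δ = 2πζ/√(1 − ζ²) = 2π × 0.1090/√(1 − 0.0119) = 0.6890.
x_n/x₀ = e^(−nδ) ≤ 0.02; take ln: n ≥ ln(1/0.02)/δ = 3.912/0.6890 = 5.678.
So 6 complete cycles are required.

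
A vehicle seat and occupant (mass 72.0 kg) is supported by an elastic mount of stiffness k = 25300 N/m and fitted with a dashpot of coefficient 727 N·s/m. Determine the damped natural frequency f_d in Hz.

2.87 Hz

ω_n = √(k/m) = √(25300/72.0) = 18.75 rad/s.
Critical damping c_c = 2√(k·m) = 2√(25300 × 72.0) = 2699 N·s/m, so ζ = c/c_c = 727/2699 = 0.2693.
ω_d = ω_n√(1 − ζ²) = 18.75 × √(1 − 0.0725) = 18.05 rad/s.
f_d = ω_d/(2π) = 2.873 Hz.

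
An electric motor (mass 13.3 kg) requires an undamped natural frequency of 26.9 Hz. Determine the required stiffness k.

380000 N/m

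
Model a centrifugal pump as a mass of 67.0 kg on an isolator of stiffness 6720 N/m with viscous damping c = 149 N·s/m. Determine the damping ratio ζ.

0.111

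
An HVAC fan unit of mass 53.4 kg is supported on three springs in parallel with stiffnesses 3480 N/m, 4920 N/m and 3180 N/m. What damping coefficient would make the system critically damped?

Parallel springs add: k_eq = 3480 + 4920 + 3180 = 11580 N/m.
c_c = 2√(k_eq·m) = 2√(11580 × 53.4) = 2 × 786.4 = 1573 N·s/m.

1570 N·s/m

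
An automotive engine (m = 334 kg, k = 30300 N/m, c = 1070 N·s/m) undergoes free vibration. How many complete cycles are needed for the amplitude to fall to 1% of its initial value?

5 cycles

ζ = c/(2√(km)) = 1070/(2√(30300 × 334)) = 1070/6362 = 0.1682.
Logarithmic decrement δ = 2πζ/√(1 − ζ²) = 2π × 0.1682/√(1 − 0.0283) = 1.072.
x_n/x₀ = e^(−nδ) ≤ 0.01; take ln: n ≥ ln(1/0.01)/δ = 4.605/1.072 = 4.296.
So 5 complete cycles are required.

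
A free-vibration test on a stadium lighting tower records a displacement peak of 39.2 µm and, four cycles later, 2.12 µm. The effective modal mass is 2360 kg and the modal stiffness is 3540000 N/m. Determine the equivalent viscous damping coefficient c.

21100 N·s/m

Logarithmic decrement δ = (1/n)·ln(x₀/x_n) = (1/4)·ln(39.2/2.12) = (1/4)·ln(18.49) = 0.7293.
ζ = δ/√(4π² + δ²) = 0.7293/√(39.48 + 0.532) = 0.7293/6.325 = 0.1153.
c = ζ · 2√(km) = 0.1153 × 2√(3540000 × 2360) = 0.1153 × 182800 = 21080 N·s/m.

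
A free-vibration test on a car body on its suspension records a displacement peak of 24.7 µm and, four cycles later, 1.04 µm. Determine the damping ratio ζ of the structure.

0.125

Logarithmic decrement δ = (1/n)·ln(x₀/x_n) = (1/4)·ln(24.7/1.04) = (1/4)·ln(23.75) = 0.7919.
ζ = δ/√(4π² + δ²) = 0.7919/√(39.48 + 0.627) = 0.7919/6.333 = 0.1250.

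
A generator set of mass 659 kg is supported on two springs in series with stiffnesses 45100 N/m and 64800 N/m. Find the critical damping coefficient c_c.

Series springs: 1/k_eq = 1/45100 + 1/64800 = 3.761×10^-5, so k_eq = 26590 N/m.
c_c = 2√(k_eq·m) = 2√(26590 × 659) = 2 × 4186 = 8372 N·s/m.

8370 N·s/m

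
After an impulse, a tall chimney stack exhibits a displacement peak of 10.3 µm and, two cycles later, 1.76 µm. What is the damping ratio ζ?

Logarithmic decrement δ = (1/n)·ln(x₀/x_n) = (1/2)·ln(10.3/1.76) = (1/2)·ln(5.852) = 0.8834.
ζ = δ/√(4π² + δ²) = 0.8834/√(39.48 + 0.780) = 0.8834/6.345 = 0.1392.

0.139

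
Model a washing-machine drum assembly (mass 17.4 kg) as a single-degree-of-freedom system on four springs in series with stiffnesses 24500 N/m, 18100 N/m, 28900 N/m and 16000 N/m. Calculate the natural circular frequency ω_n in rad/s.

17.2 rad/s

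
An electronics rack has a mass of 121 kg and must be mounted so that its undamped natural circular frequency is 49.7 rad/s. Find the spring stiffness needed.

299000 N/m

k = m·ω_n² = 121 × 49.70² = 121 × 2470 = 298900 N/m.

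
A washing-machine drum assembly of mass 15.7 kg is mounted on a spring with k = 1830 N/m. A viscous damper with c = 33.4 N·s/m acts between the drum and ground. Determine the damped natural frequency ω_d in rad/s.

ω_n = √(k/m) = √(1830/15.7) = 10.80 rad/s.
Critical damping c_c = 2√(k·m) = 2√(1830 × 15.7) = 339.0 N·s/m, so ζ = c/c_c = 33.4/339.0 = 0.09852.
ω_d = ω_n√(1 − ζ²) = 10.80 × √(1 − 0.00971) = 10.74 rad/s.

10.7 rad/s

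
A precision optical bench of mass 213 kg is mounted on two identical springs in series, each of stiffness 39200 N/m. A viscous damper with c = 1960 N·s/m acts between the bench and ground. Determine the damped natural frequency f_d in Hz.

Series springs: 1/k_eq = 2/39200, so k_eq = 39200/2 = 19600 N/m.
ω_n = √(k_eq/m) = √(19600/213) = 9.593 rad/s.
Critical damping c_c = 2√(k_eq·m) = 2√(19600 × 213) = 4086 N·s/m, so ζ = c/c_c = 1960/4086 = 0.4796.
ω_d = ω_n√(1 − ζ²) = 9.593 × √(1 − 0.230) = 8.417 rad/s.
f_d = ω_d/(2π) = 1.340 Hz.

1.34 Hz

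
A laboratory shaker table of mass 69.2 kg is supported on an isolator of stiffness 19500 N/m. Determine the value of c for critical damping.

c_c = 2√(k·m) = 2√(19500 × 69.2) = 2 × 1162 = 2323 N·s/m.

2320 N·s/m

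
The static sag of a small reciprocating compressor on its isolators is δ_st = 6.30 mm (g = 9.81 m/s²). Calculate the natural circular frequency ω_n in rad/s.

39.5 rad/s

ω_n = √(g/δ_st) = √(9.81/0.00630) = √1557 = 39.46 rad/s.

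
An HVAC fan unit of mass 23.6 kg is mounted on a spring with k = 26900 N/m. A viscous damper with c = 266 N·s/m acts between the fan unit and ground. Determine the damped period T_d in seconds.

ω_n = √(k/m) = √(26900/23.6) = 33.76 rad/s.
Critical damping c_c = 2√(k·m) = 2√(26900 × 23.6) = 1594 N·s/m, so ζ = c/c_c = 266/1594 = 0.1669.
ω_d = ω_n√(1 − ζ²) = 33.76 × √(1 − 0.0279) = 33.29 rad/s.
T_d = 2π/ω_d = 0.1888 s.

0.189 s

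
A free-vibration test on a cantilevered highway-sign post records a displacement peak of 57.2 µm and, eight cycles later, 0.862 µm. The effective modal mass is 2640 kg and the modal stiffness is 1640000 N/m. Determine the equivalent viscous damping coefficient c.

10900 N·s/m

Logarithmic decrement δ = (1/n)·ln(x₀/x_n) = (1/8)·ln(57.2/0.862) = (1/8)·ln(66.36) = 0.5244.
ζ = δ/√(4π² + δ²) = 0.5244/√(39.48 + 0.275) = 0.5244/6.305 = 0.08317.
c = ζ · 2√(km) = 0.08317 × 2√(1640000 × 2640) = 0.08317 × 131600 = 10940 N·s/m.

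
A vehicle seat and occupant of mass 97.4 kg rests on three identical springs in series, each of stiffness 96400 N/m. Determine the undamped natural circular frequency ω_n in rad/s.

18.2 rad/s

Series springs: 1/k_eq = 3/96400, so k_eq = 96400/3 = 32130 N/m.
ω_n = √(k_eq/m) = √(32130/97.4) = √329.9 = 18.16 rad/s.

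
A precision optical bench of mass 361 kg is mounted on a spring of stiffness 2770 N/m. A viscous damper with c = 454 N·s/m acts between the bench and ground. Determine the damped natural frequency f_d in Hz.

0.429 Hz

ω_n = √(k/m) = √(2770/361) = 2.770 rad/s.
Critical damping c_c = 2√(k·m) = 2√(2770 × 361) = 2000 N·s/m, so ζ = c/c_c = 454/2000 = 0.2270.
ω_d = ω_n√(1 − ζ²) = 2.770 × √(1 − 0.0515) = 2.698 rad/s.
f_d = ω_d/(2π) = 0.4294 Hz.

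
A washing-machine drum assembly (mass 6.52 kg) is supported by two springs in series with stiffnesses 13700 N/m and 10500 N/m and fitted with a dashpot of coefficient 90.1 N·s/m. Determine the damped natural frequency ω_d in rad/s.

29.4 rad/s

Series springs: 1/k_eq = 1/13700 + 1/10500 = 0.0001682, so k_eq = 5944 N/m.
ω_n = √(k_eq/m) = √(5944/6.52) = 30.19 rad/s.
Critical damping c_c = 2√(k_eq·m) = 2√(5944 × 6.52) = 393.7 N·s/m, so ζ = c/c_c = 90.1/393.7 = 0.2288.
ω_d = ω_n√(1 − ζ²) = 30.19 × √(1 − 0.0524) = 29.39 rad/s.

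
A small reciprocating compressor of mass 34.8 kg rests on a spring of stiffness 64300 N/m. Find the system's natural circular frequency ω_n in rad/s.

43.0 rad/s

ω_n = √(k/m) = √(64300/34.8) = √1848 = 42.98 rad/s.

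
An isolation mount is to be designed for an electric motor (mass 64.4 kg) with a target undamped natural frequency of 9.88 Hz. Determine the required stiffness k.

248000 N/m

ω_n = 2πf_n = 2π × 9.88 = 62.08 rad/s.
k = m·ω_n² = 64.4 × 62.08² = 64.4 × 3854 = 248200 N/m.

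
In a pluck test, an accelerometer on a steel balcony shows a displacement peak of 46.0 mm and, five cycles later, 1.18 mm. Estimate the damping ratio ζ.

Logarithmic decrement δ = (1/n)·ln(x₀/x_n) = (1/5)·ln(46.0/1.18) = (1/5)·ln(38.98) = 0.7326.
ζ = δ/√(4π² + δ²) = 0.7326/√(39.48 + 0.537) = 0.7326/6.326 = 0.1158.

0.116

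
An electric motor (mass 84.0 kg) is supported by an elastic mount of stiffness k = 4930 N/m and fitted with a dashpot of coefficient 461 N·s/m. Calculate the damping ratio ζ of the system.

0.358

ω_n = √(k/m) = √(4930/84.0) = 7.661 rad/s.
Critical damping c_c = 2√(k·m) = 2√(4930 × 84.0) = 1287 N·s/m, so ζ = c/c_c = 461/1287 = 0.3582.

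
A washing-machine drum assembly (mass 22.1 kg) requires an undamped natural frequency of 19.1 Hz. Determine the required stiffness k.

318000 N/m

ω_n = 2πf_n = 2π × 19.1 = 120.0 rad/s.
k = m·ω_n² = 22.1 × 120.0² = 22.1 × 14400 = 318300 N/m.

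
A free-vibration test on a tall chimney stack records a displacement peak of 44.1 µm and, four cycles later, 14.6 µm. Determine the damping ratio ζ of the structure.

Logarithmic decrement δ = (1/n)·ln(x₀/x_n) = (1/4)·ln(44.1/14.6) = (1/4)·ln(3.021) = 0.2764.
ζ = δ/√(4π² + δ²) = 0.2764/√(39.48 + 0.0764) = 0.2764/6.289 = 0.04394.

0.0439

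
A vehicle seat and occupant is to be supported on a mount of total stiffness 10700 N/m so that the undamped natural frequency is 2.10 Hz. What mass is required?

61.5 kg

ω_n = 2πf_n = 2π × 2.10 = 13.19 rad/s.
m = k/ω_n² = 10700/13.19² = 10700/174.1 = 61.46 kg.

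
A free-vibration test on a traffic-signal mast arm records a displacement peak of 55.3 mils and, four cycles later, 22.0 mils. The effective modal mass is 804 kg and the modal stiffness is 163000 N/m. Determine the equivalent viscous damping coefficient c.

Logarithmic decrement δ = (1/n)·ln(x₀/x_n) = (1/4)·ln(55.3/22.0) = (1/4)·ln(2.514) = 0.2304.
ζ = δ/√(4π² + δ²) = 0.2304/√(39.48 + 0.0531) = 0.2304/6.287 = 0.03665.
c = ζ · 2√(km) = 0.03665 × 2√(163000 × 804) = 0.03665 × 22900 = 839.1 N·s/m.

839 N·s/m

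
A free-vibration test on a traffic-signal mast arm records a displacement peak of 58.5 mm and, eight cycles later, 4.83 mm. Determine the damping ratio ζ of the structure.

0.0496

Logarithmic decrement δ = (1/n)·ln(x₀/x_n) = (1/8)·ln(58.5/4.83) = (1/8)·ln(12.11) = 0.3118.
ζ = δ/√(4π² + δ²) = 0.3118/√(39.48 + 0.0972) = 0.3118/6.291 = 0.04956.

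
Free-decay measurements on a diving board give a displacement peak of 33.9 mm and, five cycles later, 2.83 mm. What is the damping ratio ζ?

Logarithmic decrement δ = (1/n)·ln(x₀/x_n) = (1/5)·ln(33.9/2.83) = (1/5)·ln(11.98) = 0.4966.
ζ = δ/√(4π² + δ²) = 0.4966/√(39.48 + 0.247) = 0.4966/6.303 = 0.07879.

0.0788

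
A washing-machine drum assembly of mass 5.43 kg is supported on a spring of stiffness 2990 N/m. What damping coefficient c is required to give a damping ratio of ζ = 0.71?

c_c = 2√(k·m) = 2√(2990 × 5.43) = 254.8 N·s/m.
c = ζ·c_c = 0.71 × 254.8 = 180.9 N·s/m.

181 N·s/m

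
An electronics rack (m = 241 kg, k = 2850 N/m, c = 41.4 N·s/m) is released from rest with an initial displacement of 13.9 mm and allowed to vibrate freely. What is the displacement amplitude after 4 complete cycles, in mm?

ζ = c/(2√(km)) = 41.4/(2√(2850 × 241)) = 41.4/1658 = 0.02498.
Logarithmic decrement δ = 2πζ/√(1 − ζ²) = 2π × 0.02498/√(1 − 0.000624) = 0.1570.
After n cycles, x_n/x₀ = e^(−nδ), so x_4 = 13.9 × e^(−4 × 0.1570) = 13.9 × 0.5337 = 7.418 mm.

7.42 mm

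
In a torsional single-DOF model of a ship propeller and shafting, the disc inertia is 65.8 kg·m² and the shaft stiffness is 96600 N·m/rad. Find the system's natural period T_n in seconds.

0.164 s

ω_n = √(k_t/J) = √(96600/65.8) = √1468 = 38.32 rad/s.
T_n = 2π/ω_n = 6.283/38.32 = 0.1640 s.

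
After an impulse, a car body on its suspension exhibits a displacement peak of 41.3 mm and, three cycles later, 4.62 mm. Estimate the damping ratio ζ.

0.115

Logarithmic decrement δ = (1/n)·ln(x₀/x_n) = (1/3)·ln(41.3/4.62) = (1/3)·ln(8.939) = 0.7302.
ζ = δ/√(4π² + δ²) = 0.7302/√(39.48 + 0.533) = 0.7302/6.325 = 0.1154.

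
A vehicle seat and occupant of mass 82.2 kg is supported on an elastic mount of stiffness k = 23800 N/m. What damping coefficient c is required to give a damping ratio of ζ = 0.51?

c_c = 2√(k·m) = 2√(23800 × 82.2) = 2797 N·s/m.
c = ζ·c_c = 0.51 × 2797 = 1427 N·s/m.

1430 N·s/m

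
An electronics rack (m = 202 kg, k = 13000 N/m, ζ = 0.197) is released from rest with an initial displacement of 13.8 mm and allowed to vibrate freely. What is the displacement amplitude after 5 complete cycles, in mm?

Logarithmic decrement δ = 2πζ/√(1 − ζ²) = 2π × 0.1970/√(1 − 0.0388) = 1.263.
After n cycles, x_n/x₀ = e^(−nδ), so x_5 = 13.8 × e^(−5 × 1.263) = 13.8 × 0.001813 = 0.02502 mm.

0.0250 mm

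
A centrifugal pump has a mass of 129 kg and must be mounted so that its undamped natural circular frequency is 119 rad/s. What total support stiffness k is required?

1830000 N/m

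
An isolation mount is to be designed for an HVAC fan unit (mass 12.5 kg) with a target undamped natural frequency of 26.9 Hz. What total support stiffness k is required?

ω_n = 2πf_n = 2π × 26.9 = 169.0 rad/s.
k = m·ω_n² = 12.5 × 169.0² = 12.5 × 28570 = 357100 N/m.

357000 N/m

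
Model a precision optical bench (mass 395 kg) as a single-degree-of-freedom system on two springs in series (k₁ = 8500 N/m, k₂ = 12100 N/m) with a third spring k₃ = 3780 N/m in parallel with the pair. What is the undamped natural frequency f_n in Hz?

0.750 Hz

Series pair: k_s = k₁k₂/(k₁+k₂) = (8500)(12100)/(8500 + 12100) = 4993 N/m. In parallel with k₃: k_eq = 4993 + 3780 = 8773 N/m.
ω_n = √(k_eq/m) = √(8773/395) = √22.21 = 4.713 rad/s.
f_n = ω_n/(2π) = 4.713/6.283 = 0.7500 Hz.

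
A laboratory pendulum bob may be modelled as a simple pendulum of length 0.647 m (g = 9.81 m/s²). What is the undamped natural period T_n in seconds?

1.61 s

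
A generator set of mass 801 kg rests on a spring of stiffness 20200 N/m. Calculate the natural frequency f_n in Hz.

0.799 Hz

ω_n = √(k/m) = √(20200/801) = √25.22 = 5.022 rad/s.
f_n = ω_n/(2π) = 5.022/6.283 = 0.7992 Hz.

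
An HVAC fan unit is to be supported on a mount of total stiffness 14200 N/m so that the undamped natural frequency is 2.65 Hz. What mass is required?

51.2 kg

ω_n = 2πf_n = 2π × 2.65 = 16.65 rad/s.
m = k/ω_n² = 14200/16.65² = 14200/277.2 = 51.22 kg.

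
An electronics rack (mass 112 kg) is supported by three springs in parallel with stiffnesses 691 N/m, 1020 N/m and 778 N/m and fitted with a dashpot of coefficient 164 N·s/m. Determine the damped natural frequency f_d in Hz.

Parallel springs add: k_eq = 691 + 1020 + 778 = 2489 N/m.
ω_n = √(k_eq/m) = √(2489/112) = 4.714 rad/s.
Critical damping c_c = 2√(k_eq·m) = 2√(2489 × 112) = 1056 N·s/m, so ζ = c/c_c = 164/1056 = 0.1553.
ω_d = ω_n√(1 − ζ²) = 4.714 × √(1 − 0.0241) = 4.657 rad/s.
f_d = ω_d/(2π) = 0.7412 Hz.

0.741 Hz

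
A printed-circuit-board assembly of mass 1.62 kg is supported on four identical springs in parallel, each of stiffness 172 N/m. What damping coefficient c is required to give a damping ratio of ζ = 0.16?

Parallel springs add: k_eq = 4 × 172 = 688.0 N/m.
c_c = 2√(k_eq·m) = 2√(688.0 × 1.62) = 66.77 N·s/m.
c = ζ·c_c = 0.16 × 66.77 = 10.68 N·s/m.

10.7 N·s/m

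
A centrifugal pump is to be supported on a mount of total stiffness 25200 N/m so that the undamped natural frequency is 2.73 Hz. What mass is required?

85.6 kg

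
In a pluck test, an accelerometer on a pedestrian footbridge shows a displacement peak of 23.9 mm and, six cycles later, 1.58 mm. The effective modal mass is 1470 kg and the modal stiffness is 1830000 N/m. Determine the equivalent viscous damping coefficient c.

Logarithmic decrement δ = (1/n)·ln(x₀/x_n) = (1/6)·ln(23.9/1.58) = (1/6)·ln(15.13) = 0.4527.
ζ = δ/√(4π² + δ²) = 0.4527/√(39.48 + 0.205) = 0.4527/6.299 = 0.07187.
c = ζ · 2√(km) = 0.07187 × 2√(1830000 × 1470) = 0.07187 × 103700 = 7455 N·s/m.

7460 N·s/m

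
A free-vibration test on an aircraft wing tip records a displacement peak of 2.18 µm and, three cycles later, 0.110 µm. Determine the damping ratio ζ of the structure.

0.156

Logarithmic decrement δ = (1/n)·ln(x₀/x_n) = (1/3)·ln(2.18/0.110) = (1/3)·ln(19.82) = 0.9955.
ζ = δ/√(4π² + δ²) = 0.9955/√(39.48 + 0.991) = 0.9955/6.362 = 0.1565.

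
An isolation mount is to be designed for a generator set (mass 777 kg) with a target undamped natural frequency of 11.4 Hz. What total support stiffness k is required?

3990000 N/m

ω_n = 2πf_n = 2π × 11.4 = 71.63 rad/s.
k = m·ω_n² = 777 × 71.63² = 777 × 5131 = 3986000 N/m.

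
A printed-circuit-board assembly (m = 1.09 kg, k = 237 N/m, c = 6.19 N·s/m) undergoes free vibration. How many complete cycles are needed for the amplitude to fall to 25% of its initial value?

ζ = c/(2√(km)) = 6.19/(2√(237 × 1.09)) = 6.19/32.15 = 0.1926.
Logarithmic decrement δ = 2πζ/√(1 − ζ²) = 2π × 0.1926/√(1 − 0.0371) = 1.233.
x_n/x₀ = e^(−nδ) ≤ 0.25; take ln: n ≥ ln(1/0.25)/δ = 1.386/1.233 = 1.124.
So 2 complete cycles are required.

2 cycles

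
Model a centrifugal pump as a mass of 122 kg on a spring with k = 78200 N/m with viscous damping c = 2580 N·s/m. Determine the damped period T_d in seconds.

0.273 s

ω_n = √(k/m) = √(78200/122) = 25.32 rad/s.
Critical damping c_c = 2√(k·m) = 2√(78200 × 122) = 6178 N·s/m, so ζ = c/c_c = 2580/6178 = 0.4176.
ω_d = ω_n√(1 − ζ²) = 25.32 × √(1 − 0.174) = 23.00 rad/s.
T_d = 2π/ω_d = 0.2731 s.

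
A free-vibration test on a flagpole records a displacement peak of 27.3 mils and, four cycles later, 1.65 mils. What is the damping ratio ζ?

Logarithmic decrement δ = (1/n)·ln(x₀/x_n) = (1/4)·ln(27.3/1.65) = (1/4)·ln(16.55) = 0.7015.
ζ = δ/√(4π² + δ²) = 0.7015/√(39.48 + 0.492) = 0.7015/6.322 = 0.1110.

0.111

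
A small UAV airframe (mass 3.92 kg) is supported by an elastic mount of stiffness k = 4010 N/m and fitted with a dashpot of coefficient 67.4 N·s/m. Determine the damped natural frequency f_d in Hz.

ω_n = √(k/m) = √(4010/3.92) = 31.98 rad/s.
Critical damping c_c = 2√(k·m) = 2√(4010 × 3.92) = 250.8 N·s/m, so ζ = c/c_c = 67.4/250.8 = 0.2688.
ω_d = ω_n√(1 − ζ²) = 31.98 × √(1 − 0.0722) = 30.81 rad/s.
f_d = ω_d/(2π) = 4.903 Hz.

4.90 Hz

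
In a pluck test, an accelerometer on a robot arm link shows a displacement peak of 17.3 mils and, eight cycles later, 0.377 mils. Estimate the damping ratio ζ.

0.0759

Logarithmic decrement δ = (1/n)·ln(x₀/x_n) = (1/8)·ln(17.3/0.377) = (1/8)·ln(45.89) = 0.4783.
ζ = δ/√(4π² + δ²) = 0.4783/√(39.48 + 0.229) = 0.4783/6.301 = 0.07590.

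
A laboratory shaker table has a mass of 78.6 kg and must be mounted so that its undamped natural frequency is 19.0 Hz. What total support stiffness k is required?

1120000 N/m

ω_n = 2πf_n = 2π × 19.0 = 119.4 rad/s.
k = m·ω_n² = 78.6 × 119.4² = 78.6 × 14250 = 1120000 N/m.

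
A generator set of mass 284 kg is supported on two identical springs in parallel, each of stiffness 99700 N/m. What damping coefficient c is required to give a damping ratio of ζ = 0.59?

8880 N·s/m

Parallel springs add: k_eq = 2 × 99700 = 199400 N/m.
c_c = 2√(k_eq·m) = 2√(199400 × 284) = 15050 N·s/m.
c = ζ·c_c = 0.59 × 15050 = 8880 N·s/m.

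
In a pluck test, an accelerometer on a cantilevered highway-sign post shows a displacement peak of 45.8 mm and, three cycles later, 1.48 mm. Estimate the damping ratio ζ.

0.179

Logarithmic decrement δ = (1/n)·ln(x₀/x_n) = (1/3)·ln(45.8/1.48) = (1/3)·ln(30.95) = 1.144.
ζ = δ/√(4π² + δ²) = 1.144/√(39.48 + 1.31) = 1.144/6.386 = 0.1791.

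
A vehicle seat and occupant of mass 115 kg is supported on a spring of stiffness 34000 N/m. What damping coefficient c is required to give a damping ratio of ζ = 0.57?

2250 N·s/m

c_c = 2√(k·m) = 2√(34000 × 115) = 3955 N·s/m.
c = ζ·c_c = 0.57 × 3955 = 2254 N·s/m.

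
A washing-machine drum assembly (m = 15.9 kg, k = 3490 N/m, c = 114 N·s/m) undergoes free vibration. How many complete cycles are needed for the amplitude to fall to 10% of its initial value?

2 cycles

ζ = c/(2√(km)) = 114/(2√(3490 × 15.9)) = 114/471.1 = 0.2420.
Logarithmic decrement δ = 2πζ/√(1 − ζ²) = 2π × 0.2420/√(1 − 0.0586) = 1.567.
x_n/x₀ = e^(−nδ) ≤ 0.1; take ln: n ≥ ln(1/0.1)/δ = 2.303/1.567 = 1.470.
So 2 complete cycles are required.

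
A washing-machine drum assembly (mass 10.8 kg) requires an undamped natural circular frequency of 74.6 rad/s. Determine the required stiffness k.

60100 N/m

k = m·ω_n² = 10.8 × 74.60² = 10.8 × 5565 = 60100 N/m.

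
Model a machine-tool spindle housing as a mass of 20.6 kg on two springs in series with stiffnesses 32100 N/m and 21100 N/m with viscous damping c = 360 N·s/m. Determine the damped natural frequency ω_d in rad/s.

Series springs: 1/k_eq = 1/32100 + 1/21100 = 7.855×10^-5, so k_eq = 12730 N/m.
ω_n = √(k_eq/m) = √(12730/20.6) = 24.86 rad/s.
Critical damping c_c = 2√(k_eq·m) = 2√(12730 × 20.6) = 1024 N·s/m, so ζ = c/c_c = 360/1024 = 0.3515.
ω_d = ω_n√(1 − ζ²) = 24.86 × √(1 − 0.124) = 23.27 rad/s.

23.3 rad/s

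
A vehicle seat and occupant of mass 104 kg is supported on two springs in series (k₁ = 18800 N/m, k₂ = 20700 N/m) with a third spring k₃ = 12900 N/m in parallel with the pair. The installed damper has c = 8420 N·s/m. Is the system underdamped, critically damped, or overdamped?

Series pair: k_s = k₁k₂/(k₁+k₂) = (18800)(20700)/(18800 + 20700) = 9852 N/m. In parallel with k₃: k_eq = 9852 + 12900 = 22750 N/m.
c_c = 2√(k_eq·m) = 3077 N·s/m; ζ = c/c_c = 8420/3077 = 2.74.
Since ζ > 1 the system is overdamped.

overdamped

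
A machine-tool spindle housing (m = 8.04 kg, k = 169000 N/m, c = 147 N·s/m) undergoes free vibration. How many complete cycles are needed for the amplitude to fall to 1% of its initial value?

12 cycles

ζ = c/(2√(km)) = 147/(2√(169000 × 8.04)) = 147/2331 = 0.06305.
Logarithmic decrement δ = 2πζ/√(1 − ζ²) = 2π × 0.06305/√(1 − 0.00398) = 0.3970.
x_n/x₀ = e^(−nδ) ≤ 0.01; take ln: n ≥ ln(1/0.01)/δ = 4.605/0.3970 = 11.60.
So 12 complete cycles are required.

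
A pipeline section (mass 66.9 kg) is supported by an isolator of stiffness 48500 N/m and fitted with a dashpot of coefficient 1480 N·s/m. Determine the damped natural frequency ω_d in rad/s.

ω_n = √(k/m) = √(48500/66.9) = 26.93 rad/s.
Critical damping c_c = 2√(k·m) = 2√(48500 × 66.9) = 3603 N·s/m, so ζ = c/c_c = 1480/3603 = 0.4108.
ω_d = ω_n√(1 − ζ²) = 26.93 × √(1 − 0.169) = 24.55 rad/s.

24.5 rad/s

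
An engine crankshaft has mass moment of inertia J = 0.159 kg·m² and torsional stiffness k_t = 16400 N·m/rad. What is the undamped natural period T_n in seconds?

0.0196 s

ω_n = √(k_t/J) = √(16400/0.159) = √103100 = 321.2 rad/s.
T_n = 2π/ω_n = 6.283/321.2 = 0.01956 s.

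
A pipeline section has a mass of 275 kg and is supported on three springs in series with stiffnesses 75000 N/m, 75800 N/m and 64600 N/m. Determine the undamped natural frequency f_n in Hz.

1.48 Hz

Series springs: 1/k_eq = 1/75000 + 1/75800 + 1/64600 = 4.201×10^-5, so k_eq = 23810 N/m.
ω_n = √(k_eq/m) = √(23810/275) = √86.57 = 9.304 rad/s.
f_n = ω_n/(2π) = 9.304/6.283 = 1.481 Hz.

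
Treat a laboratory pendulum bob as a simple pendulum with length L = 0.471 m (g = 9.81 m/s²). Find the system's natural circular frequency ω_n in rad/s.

For a simple pendulum ω_n = √(g/L) = √(9.81/0.471) = √20.83 = 4.564 rad/s.

4.56 rad/s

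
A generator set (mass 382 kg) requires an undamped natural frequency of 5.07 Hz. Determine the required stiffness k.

ω_n = 2πf_n = 2π × 5.07 = 31.86 rad/s.
k = m·ω_n² = 382 × 31.86² = 382 × 1015 = 387600 N/m.

388000 N/m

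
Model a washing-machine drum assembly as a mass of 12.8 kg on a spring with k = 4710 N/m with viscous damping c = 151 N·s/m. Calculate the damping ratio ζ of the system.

ω_n = √(k/m) = √(4710/12.8) = 19.18 rad/s.
Critical damping c_c = 2√(k·m) = 2√(4710 × 12.8) = 491.1 N·s/m, so ζ = c/c_c = 151/491.1 = 0.3075.

0.307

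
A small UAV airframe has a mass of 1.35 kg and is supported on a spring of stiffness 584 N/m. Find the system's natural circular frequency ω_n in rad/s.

ω_n = √(k/m) = √(584.0/1.35) = √432.6 = 20.80 rad/s.

20.8 rad/s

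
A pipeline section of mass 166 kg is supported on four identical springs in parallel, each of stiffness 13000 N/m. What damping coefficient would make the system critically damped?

5880 N·s/m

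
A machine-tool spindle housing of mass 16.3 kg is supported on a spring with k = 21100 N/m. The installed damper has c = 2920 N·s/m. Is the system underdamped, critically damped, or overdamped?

c_c = 2√(k·m) = 1173 N·s/m; ζ = c/c_c = 2920/1173 = 2.49.
Since ζ > 1 the system is overdamped.

overdamped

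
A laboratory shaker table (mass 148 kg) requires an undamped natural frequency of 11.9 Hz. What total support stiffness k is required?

ω_n = 2πf_n = 2π × 11.9 = 74.77 rad/s.
k = m·ω_n² = 148 × 74.77² = 148 × 5591 = 827400 N/m.

827000 N/m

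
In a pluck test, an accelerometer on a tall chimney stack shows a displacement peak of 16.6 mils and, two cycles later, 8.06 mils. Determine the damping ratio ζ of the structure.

0.0574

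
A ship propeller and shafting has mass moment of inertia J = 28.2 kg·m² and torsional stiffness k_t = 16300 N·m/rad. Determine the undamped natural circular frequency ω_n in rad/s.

ω_n = √(k_t/J) = √(16300/28.2) = √578.0 = 24.04 rad/s.

24.0 rad/s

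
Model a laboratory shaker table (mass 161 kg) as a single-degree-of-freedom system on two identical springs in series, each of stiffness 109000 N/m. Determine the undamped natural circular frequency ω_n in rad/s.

Series springs: 1/k_eq = 2/109000, so k_eq = 109000/2 = 54500 N/m.
ω_n = √(k_eq/m) = √(54500/161) = √338.5 = 18.40 rad/s.

18.4 rad/s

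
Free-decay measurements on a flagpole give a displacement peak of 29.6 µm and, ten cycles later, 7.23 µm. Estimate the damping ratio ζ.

Logarithmic decrement δ = (1/n)·ln(x₀/x_n) = (1/10)·ln(29.6/7.23) = (1/10)·ln(4.094) = 0.1410.
ζ = δ/√(4π² + δ²) = 0.1410/√(39.48 + 0.0199) = 0.1410/6.285 = 0.02243.

0.0224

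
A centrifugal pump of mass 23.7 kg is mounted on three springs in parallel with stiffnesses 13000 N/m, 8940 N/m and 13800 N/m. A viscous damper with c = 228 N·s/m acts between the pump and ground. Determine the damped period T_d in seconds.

0.163 s

Parallel springs add: k_eq = 13000 + 8940 + 13800 = 35740 N/m.
ω_n = √(k_eq/m) = √(35740/23.7) = 38.83 rad/s.
Critical damping c_c = 2√(k_eq·m) = 2√(35740 × 23.7) = 1841 N·s/m, so ζ = c/c_c = 228/1841 = 0.1239.
ω_d = ω_n√(1 − ζ²) = 38.83 × √(1 − 0.0153) = 38.53 rad/s.
T_d = 2π/ω_d = 0.1631 s.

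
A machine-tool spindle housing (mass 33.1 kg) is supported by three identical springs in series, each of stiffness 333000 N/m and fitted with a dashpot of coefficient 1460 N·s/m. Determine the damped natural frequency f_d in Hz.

8.52 Hz

Series springs: 1/k_eq = 3/333000, so k_eq = 333000/3 = 111000 N/m.
ω_n = √(k_eq/m) = √(111000/33.1) = 57.91 rad/s.
Critical damping c_c = 2√(k_eq·m) = 2√(111000 × 33.1) = 3834 N·s/m, so ζ = c/c_c = 1460/3834 = 0.3808.
ω_d = ω_n√(1 − ζ²) = 57.91 × √(1 − 0.145) = 53.55 rad/s.
f_d = ω_d/(2π) = 8.522 Hz.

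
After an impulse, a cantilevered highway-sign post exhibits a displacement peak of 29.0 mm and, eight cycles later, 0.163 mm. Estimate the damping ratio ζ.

Logarithmic decrement δ = (1/n)·ln(x₀/x_n) = (1/8)·ln(29.0/0.163) = (1/8)·ln(177.9) = 0.6477.
ζ = δ/√(4π² + δ²) = 0.6477/√(39.48 + 0.419) = 0.6477/6.316 = 0.1025.

0.103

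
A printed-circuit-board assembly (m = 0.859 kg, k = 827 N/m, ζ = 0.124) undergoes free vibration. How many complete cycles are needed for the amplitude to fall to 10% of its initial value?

Logarithmic decrement δ = 2πζ/√(1 − ζ²) = 2π × 0.1240/√(1 − 0.0154) = 0.7852.
x_n/x₀ = e^(−nδ) ≤ 0.1; take ln: n ≥ ln(1/0.1)/δ = 2.303/0.7852 = 2.933.
So 3 complete cycles are required.

3 cycles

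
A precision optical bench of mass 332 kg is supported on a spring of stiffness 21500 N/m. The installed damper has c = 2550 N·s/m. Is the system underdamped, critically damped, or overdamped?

underdamped

c_c = 2√(k·m) = 5343 N·s/m; ζ = c/c_c = 2550/5343 = 0.477.
Since ζ < 1 the system is underdamped.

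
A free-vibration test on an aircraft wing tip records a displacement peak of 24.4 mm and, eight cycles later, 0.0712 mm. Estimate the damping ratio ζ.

Logarithmic decrement δ = (1/n)·ln(x₀/x_n) = (1/8)·ln(24.4/0.0712) = (1/8)·ln(342.7) = 0.7296.
ζ = δ/√(4π² + δ²) = 0.7296/√(39.48 + 0.532) = 0.7296/6.325 = 0.1153.

0.115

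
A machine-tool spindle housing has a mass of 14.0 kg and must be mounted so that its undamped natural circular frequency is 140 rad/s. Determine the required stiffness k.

k = m·ω_n² = 14.0 × 140.0² = 14.0 × 19600 = 274400 N/m.

274000 N/m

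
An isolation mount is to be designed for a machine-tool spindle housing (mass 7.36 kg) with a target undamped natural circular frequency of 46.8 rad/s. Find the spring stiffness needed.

16100 N/m

k = m·ω_n² = 7.36 × 46.80² = 7.36 × 2190 = 16120 N/m.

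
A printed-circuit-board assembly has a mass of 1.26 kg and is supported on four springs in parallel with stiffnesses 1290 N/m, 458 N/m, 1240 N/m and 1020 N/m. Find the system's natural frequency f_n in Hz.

Parallel springs add: k_eq = 1290 + 458 + 1240 + 1020 = 4008 N/m.
ω_n = √(k_eq/m) = √(4008/1.26) = √3181 = 56.40 rad/s.
f_n = ω_n/(2π) = 56.40/6.283 = 8.976 Hz.

8.98 Hz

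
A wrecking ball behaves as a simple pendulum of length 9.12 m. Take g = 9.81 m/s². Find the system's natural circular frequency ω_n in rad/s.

For a simple pendulum ω_n = √(g/L) = √(9.81/9.12) = √1.076 = 1.037 rad/s.

1.04 rad/s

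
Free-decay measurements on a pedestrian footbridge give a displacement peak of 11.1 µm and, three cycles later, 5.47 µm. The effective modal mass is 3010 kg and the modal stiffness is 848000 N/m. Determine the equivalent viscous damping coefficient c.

3790 N·s/m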